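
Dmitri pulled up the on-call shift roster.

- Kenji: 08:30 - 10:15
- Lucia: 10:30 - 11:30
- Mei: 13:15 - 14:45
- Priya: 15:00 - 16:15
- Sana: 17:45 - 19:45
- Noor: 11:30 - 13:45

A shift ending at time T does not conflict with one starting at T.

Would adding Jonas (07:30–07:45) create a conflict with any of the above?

Kenji: starts 08:30 at or after Jonas ends 07:45 → clear.
Lucia: starts 10:30 at or after Jonas ends 07:45 → clear.
Noor: starts 11:30 at or after Jonas ends 07:45 → clear.
Mei: starts 13:15 at or after Jonas ends 07:45 → clear.
Priya: starts 15:00 at or after Jonas ends 07:45 → clear.
Sana: starts 17:45 at or after Jonas ends 07:45 → clear.

No — it doesn't clash with anything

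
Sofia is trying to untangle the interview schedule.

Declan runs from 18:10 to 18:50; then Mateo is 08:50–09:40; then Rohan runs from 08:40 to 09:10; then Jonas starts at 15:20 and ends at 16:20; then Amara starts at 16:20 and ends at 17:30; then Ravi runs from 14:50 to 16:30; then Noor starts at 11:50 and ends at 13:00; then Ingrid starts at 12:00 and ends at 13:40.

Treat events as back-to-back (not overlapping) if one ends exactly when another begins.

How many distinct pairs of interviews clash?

Sorted by start: Rohan, Mateo, Noor, Ingrid, Ravi, Jonas, Amara, Declan.
Mateo starts before Rohan ends → Rohan and Mateo overlap.
Noor starts after Rohan ends, so Rohan has no further overlaps.
Noor starts after Mateo ends, so Mateo has no further overlaps.
Ingrid starts before Noor ends → Noor and Ingrid overlap.
Ravi starts after Noor ends, so Noor has no further overlaps.
Ravi starts after Ingrid ends, so Ingrid has no further overlaps.
Jonas starts before Ravi ends → Ravi and Jonas overlap.
Amara starts before Ravi ends → Ravi and Amara overlap.
Declan starts after Ravi ends.
Amara starts exactly when Jonas ends (back-to-back, no overlap), so Jonas has no further overlaps.
Declan starts after Amara ends.
Overlapping pairs: Amara & Ravi, Ingrid & Noor, Jonas & Ravi, Mateo & Rohan — 4 in total.

4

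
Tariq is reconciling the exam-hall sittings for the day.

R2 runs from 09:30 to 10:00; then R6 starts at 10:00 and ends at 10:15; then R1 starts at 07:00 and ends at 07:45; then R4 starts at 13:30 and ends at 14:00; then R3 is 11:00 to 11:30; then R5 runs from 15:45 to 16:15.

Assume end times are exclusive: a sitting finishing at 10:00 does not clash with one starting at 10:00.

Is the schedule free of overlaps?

Yes

Sorted by start: R1, R2, R6, R3, R4, R5.
R2 starts after R1 ends, so nothing later overlaps R1 either.
R6 starts exactly when R2 ends (back-to-back, no overlap), so nothing later overlaps R2 either.
R3 starts after R6 ends, so nothing later overlaps R6 either.
R4 starts after R3 ends, so nothing later overlaps R3 either.
R5 starts after R4 ends.
Every pair is clear; the schedule has no overlaps.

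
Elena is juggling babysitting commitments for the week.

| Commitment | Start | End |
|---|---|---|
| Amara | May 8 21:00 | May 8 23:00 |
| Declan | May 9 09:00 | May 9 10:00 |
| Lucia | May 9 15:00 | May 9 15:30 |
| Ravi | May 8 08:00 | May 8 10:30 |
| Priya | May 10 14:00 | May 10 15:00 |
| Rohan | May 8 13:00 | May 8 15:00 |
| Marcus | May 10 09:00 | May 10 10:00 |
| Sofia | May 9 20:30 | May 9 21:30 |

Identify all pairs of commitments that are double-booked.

Two intervals overlap when each starts before the other ends.
Sorted by start: Ravi, Rohan, Amara, Declan, Lucia, Sofia, Marcus, Priya.
Rohan starts after Ravi ends, so nothing later overlaps Ravi either.
Amara starts after Rohan ends, so nothing later overlaps Rohan either.
Declan starts after Amara ends, so nothing later overlaps Amara either.
Lucia starts after Declan ends, so nothing later overlaps Declan either.
Sofia starts after Lucia ends, so nothing later overlaps Lucia either.
Marcus starts after Sofia ends, so nothing later overlaps Sofia either.
Priya starts after Marcus ends.

no overlapping pairs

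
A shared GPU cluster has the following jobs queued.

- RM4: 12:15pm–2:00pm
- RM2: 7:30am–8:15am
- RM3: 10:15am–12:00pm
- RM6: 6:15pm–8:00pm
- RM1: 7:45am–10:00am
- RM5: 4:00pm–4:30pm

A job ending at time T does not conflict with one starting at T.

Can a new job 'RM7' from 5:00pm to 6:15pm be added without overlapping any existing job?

Yes — the slot is free

RM2: ends 8:15am at or before RM7 starts 5:00pm → clear.
RM1: ends 10:00am at or before RM7 starts 5:00pm → clear.
RM3: ends 12:00pm at or before RM7 starts 5:00pm → clear.
RM4: ends 2:00pm at or before RM7 starts 5:00pm → clear.
RM5: ends 4:30pm at or before RM7 starts 5:00pm → clear.
RM6: starts 6:15pm at or after RM7 ends 6:15pm → clear.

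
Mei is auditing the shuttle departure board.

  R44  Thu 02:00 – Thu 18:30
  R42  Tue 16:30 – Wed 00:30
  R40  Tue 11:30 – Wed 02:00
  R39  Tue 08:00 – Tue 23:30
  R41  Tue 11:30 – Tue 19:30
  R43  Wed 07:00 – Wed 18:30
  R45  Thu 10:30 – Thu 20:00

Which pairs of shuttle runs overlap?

R39 & R40, R39 & R41, R39 & R42, R40 & R41, R40 & R42, R41 & R42, R44 & R45

Sorted by start: R39, R40, R41, R42, R43, R44, R45.
R40 starts before R39 ends → R39 and R40 overlap.
R41 starts before R39 ends → R39 and R41 overlap.
R42 starts before R39 ends → R39 and R42 overlap.
R43 starts after R39 ends, so nothing later overlaps R39 either.
R41 starts before R40 ends → R40 and R41 overlap.
R42 starts before R40 ends → R40 and R42 overlap.
R43 starts after R40 ends, so nothing later overlaps R40 either.
R42 starts before R41 ends → R41 and R42 overlap.
R43 starts after R41 ends, so nothing later overlaps R41 either.
R43 starts after R42 ends, so nothing later overlaps R42 either.
R44 starts after R43 ends, so nothing later overlaps R43 either.
R45 starts before R44 ends → R44 and R45 overlap.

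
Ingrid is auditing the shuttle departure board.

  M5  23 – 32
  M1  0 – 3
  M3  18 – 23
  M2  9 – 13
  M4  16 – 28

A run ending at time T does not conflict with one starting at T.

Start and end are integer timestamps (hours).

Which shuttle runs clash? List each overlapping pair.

Check each pair: they overlap iff neither finishes before the other starts.
Sorted by start: M1, M2, M4, M3, M5.
M2 starts after M1 ends, so M1 has no further overlaps.
M4 starts after M2 ends, so M2 has no further overlaps.
M3 starts before M4 ends → M4 and M3 overlap.
M5 starts before M4 ends → M4 and M5 overlap.
M5 starts exactly when M3 ends (back-to-back, no overlap).

M3 & M4, M4 & M5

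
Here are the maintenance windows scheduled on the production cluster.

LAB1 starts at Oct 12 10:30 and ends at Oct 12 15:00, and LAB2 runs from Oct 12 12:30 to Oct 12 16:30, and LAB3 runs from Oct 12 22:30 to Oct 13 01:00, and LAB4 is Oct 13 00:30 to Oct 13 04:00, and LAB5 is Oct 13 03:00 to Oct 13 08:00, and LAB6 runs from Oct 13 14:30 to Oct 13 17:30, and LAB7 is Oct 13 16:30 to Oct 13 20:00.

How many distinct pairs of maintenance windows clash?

4

Check each pair: they overlap iff neither finishes before the other starts.
Sorted by start: LAB1, LAB2, LAB3, LAB4, LAB5, LAB6, LAB7.
LAB2 starts before LAB1 ends → LAB1 and LAB2 overlap.
LAB3 starts after LAB1 ends; LAB1 is clear from here.
LAB3 starts after LAB2 ends; LAB2 is clear from here.
LAB4 starts before LAB3 ends → LAB3 and LAB4 overlap.
LAB5 starts after LAB3 ends; LAB3 is clear from here.
LAB5 starts before LAB4 ends → LAB4 and LAB5 overlap.
LAB6 starts after LAB4 ends; LAB4 is clear from here.
LAB6 starts after LAB5 ends; LAB5 is clear from here.
LAB7 starts before LAB6 ends → LAB6 and LAB7 overlap.
Overlapping pairs: LAB1 & LAB2, LAB3 & LAB4, LAB4 & LAB5, LAB6 & LAB7 — 4 in total.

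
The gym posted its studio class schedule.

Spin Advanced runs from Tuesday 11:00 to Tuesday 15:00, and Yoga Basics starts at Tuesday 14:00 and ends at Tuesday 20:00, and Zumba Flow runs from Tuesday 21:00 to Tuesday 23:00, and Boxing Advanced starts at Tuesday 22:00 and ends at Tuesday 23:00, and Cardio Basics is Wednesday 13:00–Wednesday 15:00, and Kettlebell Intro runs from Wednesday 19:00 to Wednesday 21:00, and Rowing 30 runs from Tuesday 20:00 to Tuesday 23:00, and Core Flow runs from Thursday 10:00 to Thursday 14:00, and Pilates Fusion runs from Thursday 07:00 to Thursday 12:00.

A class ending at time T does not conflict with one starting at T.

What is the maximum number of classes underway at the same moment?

Sort all start/end points and keep a running count:
Tuesday 11:00 start Spin Advanced → 1
Tuesday 14:00 start Yoga Basics → 2
Tuesday 15:00 end Spin Advanced → 1
Tuesday 20:00 end Yoga Basics → 0
Tuesday 20:00 start Rowing 30 → 1
Tuesday 21:00 start Zumba Flow → 2
Tuesday 22:00 start Boxing Advanced → 3
Tuesday 23:00 end Boxing Advanced → 2
Tuesday 23:00 end Rowing 30 → 1
Tuesday 23:00 end Zumba Flow → 0
Wednesday 13:00 start Cardio Basics → 1
Wednesday 15:00 end Cardio Basics → 0
Wednesday 19:00 start Kettlebell Intro → 1
Wednesday 21:00 end Kettlebell Intro → 0
Thursday 07:00 start Pilates Fusion → 1
Thursday 10:00 start Core Flow → 2
Thursday 12:00 end Pilates Fusion → 1
Thursday 14:00 end Core Flow → 0
Peak is 3, at Tuesday 22:00 (Boxing Advanced, Rowing 30, Zumba Flow).

3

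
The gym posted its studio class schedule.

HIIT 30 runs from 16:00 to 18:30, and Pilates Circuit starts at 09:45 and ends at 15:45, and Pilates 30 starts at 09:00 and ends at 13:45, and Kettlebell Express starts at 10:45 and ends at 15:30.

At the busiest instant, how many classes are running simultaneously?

3

Sort all start/end points and keep a running count:
09:00 start Pilates 30 → 1
09:45 start Pilates Circuit → 2
10:45 start Kettlebell Express → 3
13:45 end Pilates 30 → 2
15:30 end Kettlebell Express → 1
15:45 end Pilates Circuit → 0
16:00 start HIIT 30 → 1
18:30 end HIIT 30 → 0
Peak is 3, at 10:45 (Kettlebell Express, Pilates 30, Pilates Circuit).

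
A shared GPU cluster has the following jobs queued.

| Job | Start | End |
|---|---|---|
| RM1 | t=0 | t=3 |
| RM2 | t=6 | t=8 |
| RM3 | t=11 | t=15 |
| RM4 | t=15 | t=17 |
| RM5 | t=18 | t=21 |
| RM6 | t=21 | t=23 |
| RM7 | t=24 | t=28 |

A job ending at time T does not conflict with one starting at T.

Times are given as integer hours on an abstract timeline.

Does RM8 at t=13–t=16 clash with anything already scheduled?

RM1: ends t=3 at or before RM8 starts t=13 → clear.
RM2: ends t=8 at or before RM8 starts t=13 → clear.
RM3: starts t=11 before RM8 ends t=16, and ends t=15 after RM8 starts t=13 → overlap.
RM4: starts t=15 before RM8 ends t=16, and ends t=17 after RM8 starts t=13 → overlap.
RM5: starts t=18 at or after RM8 ends t=16 → clear.
RM6: starts t=21 at or after RM8 ends t=16 → clear.
RM7: starts t=24 at or after RM8 ends t=16 → clear.
RM8 overlaps RM3, RM4.

Yes — it overlaps RM3, RM4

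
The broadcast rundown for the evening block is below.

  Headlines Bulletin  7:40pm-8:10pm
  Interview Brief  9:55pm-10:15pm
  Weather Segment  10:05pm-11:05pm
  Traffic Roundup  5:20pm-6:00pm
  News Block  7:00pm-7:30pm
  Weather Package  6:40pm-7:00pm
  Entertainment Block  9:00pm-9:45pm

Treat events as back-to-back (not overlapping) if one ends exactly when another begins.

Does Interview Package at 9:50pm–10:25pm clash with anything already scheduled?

Traffic Roundup: ends 6:00pm at or before Interview Package starts 9:50pm → clear.
Weather Package: ends 7:00pm at or before Interview Package starts 9:50pm → clear.
News Block: ends 7:30pm at or before Interview Package starts 9:50pm → clear.
Headlines Bulletin: ends 8:10pm at or before Interview Package starts 9:50pm → clear.
Entertainment Block: ends 9:45pm at or before Interview Package starts 9:50pm → clear.
Interview Brief: starts 9:55pm before Interview Package ends 10:25pm, and ends 10:15pm after Interview Package starts 9:50pm → overlap.
Weather Segment: starts 10:05pm before Interview Package ends 10:25pm, and ends 11:05pm after Interview Package starts 9:50pm → overlap.
Interview Package overlaps Interview Brief, Weather Segment.

Yes — it overlaps Interview Brief, Weather Segment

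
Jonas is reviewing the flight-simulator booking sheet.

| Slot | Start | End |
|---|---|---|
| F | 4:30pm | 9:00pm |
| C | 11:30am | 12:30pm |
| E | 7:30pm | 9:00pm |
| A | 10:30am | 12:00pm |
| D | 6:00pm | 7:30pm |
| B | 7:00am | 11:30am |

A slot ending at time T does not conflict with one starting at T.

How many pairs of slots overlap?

4

Check each pair: they overlap iff neither finishes before the other starts.
Sorted by start: B, A, C, F, D, E.
A starts before B ends → B and A overlap.
C starts exactly when B ends (back-to-back, no overlap); B is clear from here.
C starts before A ends → A and C overlap.
F starts after A ends; A is clear from here.
F starts after C ends; C is clear from here.
D starts before F ends → F and D overlap.
E starts before F ends → F and E overlap.
E starts exactly when D ends (back-to-back, no overlap).
Overlapping pairs: A & B, A & C, D & F, E & F — 4 in total.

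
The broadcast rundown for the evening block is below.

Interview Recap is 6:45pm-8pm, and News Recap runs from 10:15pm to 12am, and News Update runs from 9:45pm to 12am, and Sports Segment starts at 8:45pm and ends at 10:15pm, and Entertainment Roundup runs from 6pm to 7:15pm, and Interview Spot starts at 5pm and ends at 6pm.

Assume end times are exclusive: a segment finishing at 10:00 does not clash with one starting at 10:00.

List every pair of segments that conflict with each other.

Sorted by start: Interview Spot, Entertainment Roundup, Interview Recap, Sports Segment, News Update, News Recap.
Entertainment Roundup starts exactly when Interview Spot ends (back-to-back, no overlap), so Interview Spot has no further overlaps.
Interview Recap starts before Entertainment Roundup ends → Entertainment Roundup and Interview Recap overlap.
Sports Segment starts after Entertainment Roundup ends, so Entertainment Roundup has no further overlaps.
Sports Segment starts after Interview Recap ends, so Interview Recap has no further overlaps.
News Update starts before Sports Segment ends → Sports Segment and News Update overlap.
News Recap starts exactly when Sports Segment ends (back-to-back, no overlap).
News Recap starts before News Update ends → News Update and News Recap overlap.

Entertainment Roundup & Interview Recap, News Recap & News Update, News Update & Sports Segment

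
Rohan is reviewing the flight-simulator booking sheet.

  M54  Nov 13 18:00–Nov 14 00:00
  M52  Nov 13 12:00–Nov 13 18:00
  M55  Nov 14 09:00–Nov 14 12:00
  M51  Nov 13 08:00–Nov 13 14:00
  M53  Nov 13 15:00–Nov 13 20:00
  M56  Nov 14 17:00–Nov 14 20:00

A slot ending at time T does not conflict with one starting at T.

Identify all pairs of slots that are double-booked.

Check each pair: they overlap iff neither finishes before the other starts.
Sorted by start: M51, M52, M53, M54, M55, M56.
M52 starts before M51 ends → M51 and M52 overlap.
M53 starts after M51 ends — done with M51.
M53 starts before M52 ends → M52 and M53 overlap.
M54 starts exactly when M52 ends (back-to-back, no overlap) — done with M52.
M54 starts before M53 ends → M53 and M54 overlap.
M55 starts after M53 ends — done with M53.
M55 starts after M54 ends — done with M54.
M56 starts after M55 ends.

M51 & M52, M52 & M53, M53 & M54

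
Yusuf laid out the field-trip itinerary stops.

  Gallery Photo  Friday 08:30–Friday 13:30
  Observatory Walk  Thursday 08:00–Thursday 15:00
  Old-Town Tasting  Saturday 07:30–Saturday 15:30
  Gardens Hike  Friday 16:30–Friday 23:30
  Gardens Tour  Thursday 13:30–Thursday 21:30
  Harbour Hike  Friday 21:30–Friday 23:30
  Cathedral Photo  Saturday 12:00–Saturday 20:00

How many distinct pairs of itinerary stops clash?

3

Check each pair: they overlap iff neither finishes before the other starts.
Sorted by start: Observatory Walk, Gardens Tour, Gallery Photo, Gardens Hike, Harbour Hike, Old-Town Tasting, Cathedral Photo.
Gardens Tour starts before Observatory Walk ends → Observatory Walk and Gardens Tour overlap.
Gallery Photo starts after Observatory Walk ends, so Observatory Walk has no further overlaps.
Gallery Photo starts after Gardens Tour ends, so Gardens Tour has no further overlaps.
Gardens Hike starts after Gallery Photo ends, so Gallery Photo has no further overlaps.
Harbour Hike starts before Gardens Hike ends → Gardens Hike and Harbour Hike overlap.
Old-Town Tasting starts after Gardens Hike ends, so Gardens Hike has no further overlaps.
Old-Town Tasting starts after Harbour Hike ends, so Harbour Hike has no further overlaps.
Cathedral Photo starts before Old-Town Tasting ends → Old-Town Tasting and Cathedral Photo overlap.
Overlapping pairs: Cathedral Photo & Old-Town Tasting, Gardens Hike & Harbour Hike, Gardens Tour & Observatory Walk — 3 in total.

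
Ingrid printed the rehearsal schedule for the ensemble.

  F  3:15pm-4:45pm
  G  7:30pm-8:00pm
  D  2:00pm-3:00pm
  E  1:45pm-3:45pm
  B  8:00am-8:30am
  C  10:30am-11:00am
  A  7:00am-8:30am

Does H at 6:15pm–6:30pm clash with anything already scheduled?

No — it doesn't clash with anything

A: ends 8:30am at or before H starts 6:15pm → clear.
B: ends 8:30am at or before H starts 6:15pm → clear.
C: ends 11:00am at or before H starts 6:15pm → clear.
E: ends 3:45pm at or before H starts 6:15pm → clear.
D: ends 3:00pm at or before H starts 6:15pm → clear.
F: ends 4:45pm at or before H starts 6:15pm → clear.
G: starts 7:30pm at or after H ends 6:30pm → clear.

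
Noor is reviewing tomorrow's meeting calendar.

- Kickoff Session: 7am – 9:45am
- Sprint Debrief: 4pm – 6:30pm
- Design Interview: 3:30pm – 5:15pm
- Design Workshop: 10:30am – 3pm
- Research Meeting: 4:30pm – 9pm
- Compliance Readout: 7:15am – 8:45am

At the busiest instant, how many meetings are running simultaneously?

Sweep the timeline, counting +1 at each start and −1 at each end (ends before starts at a tie):
7am start Kickoff Session → 1
7:15am start Compliance Readout → 2
8:45am end Compliance Readout → 1
9:45am end Kickoff Session → 0
10:30am start Design Workshop → 1
3pm end Design Workshop → 0
3:30pm start Design Interview → 1
4pm start Sprint Debrief → 2
4:30pm start Research Meeting → 3
5:15pm end Design Interview → 2
6:30pm end Sprint Debrief → 1
9pm end Research Meeting → 0
Peak is 3, at 4:30pm (Design Interview, Research Meeting, Sprint Debrief).

3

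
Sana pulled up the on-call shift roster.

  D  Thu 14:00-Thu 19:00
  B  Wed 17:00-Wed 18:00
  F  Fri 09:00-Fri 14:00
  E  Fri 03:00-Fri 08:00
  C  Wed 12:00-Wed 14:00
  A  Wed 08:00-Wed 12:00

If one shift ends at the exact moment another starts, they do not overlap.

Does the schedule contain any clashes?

No

Sorted by start: A, C, B, D, E, F.
C starts exactly when A ends (back-to-back, no overlap) — done with A.
B starts after C ends — done with C.
D starts after B ends — done with B.
E starts after D ends — done with D.
F starts after E ends.
Every pair is clear; the schedule has no overlaps.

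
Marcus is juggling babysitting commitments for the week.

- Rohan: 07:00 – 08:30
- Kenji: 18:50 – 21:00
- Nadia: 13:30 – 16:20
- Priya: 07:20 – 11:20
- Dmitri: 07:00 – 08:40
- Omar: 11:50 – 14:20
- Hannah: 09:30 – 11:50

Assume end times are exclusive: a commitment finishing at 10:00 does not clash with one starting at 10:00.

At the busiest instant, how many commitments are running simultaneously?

3

Walk through starts and ends in time order (an end at T is processed before a start at T):
07:00 start Dmitri → 1
07:00 start Rohan → 2
07:20 start Priya → 3
08:30 end Rohan → 2
08:40 end Dmitri → 1
09:30 start Hannah → 2
11:20 end Priya → 1
11:50 end Hannah → 0
11:50 start Omar → 1
13:30 start Nadia → 2
14:20 end Omar → 1
16:20 end Nadia → 0
18:50 start Kenji → 1
21:00 end Kenji → 0
Peak is 3, at 07:20 (Dmitri, Priya, Rohan).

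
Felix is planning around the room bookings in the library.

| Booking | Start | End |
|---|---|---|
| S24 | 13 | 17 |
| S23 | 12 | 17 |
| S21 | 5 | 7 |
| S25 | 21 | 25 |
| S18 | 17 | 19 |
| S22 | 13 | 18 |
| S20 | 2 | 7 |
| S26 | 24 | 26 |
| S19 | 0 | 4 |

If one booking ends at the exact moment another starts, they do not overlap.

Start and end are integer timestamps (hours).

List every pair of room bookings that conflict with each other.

S18 & S22, S19 & S20, S20 & S21, S22 & S23, S22 & S24, S23 & S24, S25 & S26

Sorted by start: S19, S20, S21, S23, S22, S24, S18, S25, S26.
S20 starts before S19 ends → S19 and S20 overlap.
S21 starts after S19 ends — done with S19.
S21 starts before S20 ends → S20 and S21 overlap.
S23 starts after S20 ends — done with S20.
S23 starts after S21 ends — done with S21.
S22 starts before S23 ends → S23 and S22 overlap.
S24 starts before S23 ends → S23 and S24 overlap.
S18 starts exactly when S23 ends (back-to-back, no overlap) — done with S23.
S24 starts before S22 ends → S22 and S24 overlap.
S18 starts before S22 ends → S22 and S18 overlap.
S25 starts after S22 ends — done with S22.
S18 starts exactly when S24 ends (back-to-back, no overlap) — done with S24.
S25 starts after S18 ends — done with S18.
S26 starts before S25 ends → S25 and S26 overlap.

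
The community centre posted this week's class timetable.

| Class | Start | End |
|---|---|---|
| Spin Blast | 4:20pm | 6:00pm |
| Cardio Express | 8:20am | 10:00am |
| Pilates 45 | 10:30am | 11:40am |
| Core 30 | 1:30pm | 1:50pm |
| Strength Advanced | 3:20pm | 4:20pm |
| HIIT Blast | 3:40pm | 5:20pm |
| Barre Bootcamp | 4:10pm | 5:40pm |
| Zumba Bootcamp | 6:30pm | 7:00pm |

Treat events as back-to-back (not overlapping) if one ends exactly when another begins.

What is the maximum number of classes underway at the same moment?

Walk through starts and ends in time order (an end at T is processed before a start at T):
8:20am start Cardio Express → 1
10:00am end Cardio Express → 0
10:30am start Pilates 45 → 1
11:40am end Pilates 45 → 0
1:30pm start Core 30 → 1
1:50pm end Core 30 → 0
3:20pm start Strength Advanced → 1
3:40pm start HIIT Blast → 2
4:10pm start Barre Bootcamp → 3
4:20pm end Strength Advanced → 2
4:20pm start Spin Blast → 3
5:20pm end HIIT Blast → 2
5:40pm end Barre Bootcamp → 1
6:00pm end Spin Blast → 0
6:30pm start Zumba Bootcamp → 1
7:00pm end Zumba Bootcamp → 0
Peak is 3, at 4:10pm (Barre Bootcamp, HIIT Blast, Strength Advanced).

3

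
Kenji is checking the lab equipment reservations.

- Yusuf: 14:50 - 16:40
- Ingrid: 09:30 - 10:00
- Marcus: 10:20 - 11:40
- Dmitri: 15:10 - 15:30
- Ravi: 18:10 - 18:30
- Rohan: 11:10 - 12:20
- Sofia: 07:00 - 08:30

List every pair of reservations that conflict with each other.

Two intervals overlap when each starts before the other ends.
Sorted by start: Sofia, Ingrid, Marcus, Rohan, Yusuf, Dmitri, Ravi.
Ingrid starts after Sofia ends; Sofia is clear from here.
Marcus starts after Ingrid ends; Ingrid is clear from here.
Rohan starts before Marcus ends → Marcus and Rohan overlap.
Yusuf starts after Marcus ends; Marcus is clear from here.
Yusuf starts after Rohan ends; Rohan is clear from here.
Dmitri starts before Yusuf ends → Yusuf and Dmitri overlap.
Ravi starts after Yusuf ends.
Ravi starts after Dmitri ends.

Dmitri & Yusuf, Marcus & Rohan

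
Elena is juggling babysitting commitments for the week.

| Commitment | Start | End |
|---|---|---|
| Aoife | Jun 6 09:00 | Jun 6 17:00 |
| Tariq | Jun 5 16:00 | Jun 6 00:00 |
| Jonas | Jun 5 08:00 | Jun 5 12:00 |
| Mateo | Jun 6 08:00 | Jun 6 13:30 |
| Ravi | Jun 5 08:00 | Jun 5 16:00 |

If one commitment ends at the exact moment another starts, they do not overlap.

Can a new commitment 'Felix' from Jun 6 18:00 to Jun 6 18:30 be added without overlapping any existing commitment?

Jonas: ends Jun 5 12:00 at or before Felix starts Jun 6 18:00 → clear.
Ravi: ends Jun 5 16:00 at or before Felix starts Jun 6 18:00 → clear.
Tariq: ends Jun 6 00:00 at or before Felix starts Jun 6 18:00 → clear.
Mateo: ends Jun 6 13:30 at or before Felix starts Jun 6 18:00 → clear.
Aoife: ends Jun 6 17:00 at or before Felix starts Jun 6 18:00 → clear.

Yes — the slot is free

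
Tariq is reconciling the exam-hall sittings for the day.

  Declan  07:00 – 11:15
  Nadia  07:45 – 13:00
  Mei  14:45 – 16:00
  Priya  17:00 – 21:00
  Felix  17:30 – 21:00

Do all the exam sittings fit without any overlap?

Sorted by start: Declan, Nadia, Mei, Priya, Felix.
Nadia starts before Declan ends → Declan and Nadia overlap.
That's a conflict, so the schedule is not conflict-free.

No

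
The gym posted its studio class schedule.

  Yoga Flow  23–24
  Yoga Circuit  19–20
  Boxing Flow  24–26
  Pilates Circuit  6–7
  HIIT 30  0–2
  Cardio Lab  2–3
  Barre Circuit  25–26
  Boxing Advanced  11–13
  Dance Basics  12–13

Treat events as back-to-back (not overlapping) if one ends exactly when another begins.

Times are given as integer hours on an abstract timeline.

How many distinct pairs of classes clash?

Sorted by start: HIIT 30, Cardio Lab, Pilates Circuit, Boxing Advanced, Dance Basics, Yoga Circuit, Yoga Flow, Boxing Flow, Barre Circuit.
Cardio Lab starts exactly when HIIT 30 ends (back-to-back, no overlap) — done with HIIT 30.
Pilates Circuit starts after Cardio Lab ends — done with Cardio Lab.
Boxing Advanced starts after Pilates Circuit ends — done with Pilates Circuit.
Dance Basics starts before Boxing Advanced ends → Boxing Advanced and Dance Basics overlap.
Yoga Circuit starts after Boxing Advanced ends — done with Boxing Advanced.
Yoga Circuit starts after Dance Basics ends — done with Dance Basics.
Yoga Flow starts after Yoga Circuit ends — done with Yoga Circuit.
Boxing Flow starts exactly when Yoga Flow ends (back-to-back, no overlap) — done with Yoga Flow.
Barre Circuit starts before Boxing Flow ends → Boxing Flow and Barre Circuit overlap.
Overlapping pairs: Barre Circuit & Boxing Flow, Boxing Advanced & Dance Basics — 2 in total.

2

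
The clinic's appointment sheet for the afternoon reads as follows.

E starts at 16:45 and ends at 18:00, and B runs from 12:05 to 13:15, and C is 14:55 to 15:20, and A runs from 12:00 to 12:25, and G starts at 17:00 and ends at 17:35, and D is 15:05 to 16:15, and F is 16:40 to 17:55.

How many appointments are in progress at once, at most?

Sweep the timeline, counting +1 at each start and −1 at each end (ends before starts at a tie):
12:00 start A → 1
12:05 start B → 2
12:25 end A → 1
13:15 end B → 0
14:55 start C → 1
15:05 start D → 2
15:20 end C → 1
16:15 end D → 0
16:40 start F → 1
16:45 start E → 2
17:00 start G → 3
17:35 end G → 2
17:55 end F → 1
18:00 end E → 0
Peak is 3, at 17:00 (E, F, G).

3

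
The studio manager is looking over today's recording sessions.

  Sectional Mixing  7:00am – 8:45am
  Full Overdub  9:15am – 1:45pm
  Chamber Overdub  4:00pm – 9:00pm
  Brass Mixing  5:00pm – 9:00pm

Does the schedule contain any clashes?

Sorted by start: Sectional Mixing, Full Overdub, Chamber Overdub, Brass Mixing.
Full Overdub starts after Sectional Mixing ends; Sectional Mixing is clear from here.
Chamber Overdub starts after Full Overdub ends; Full Overdub is clear from here.
Brass Mixing starts before Chamber Overdub ends → Chamber Overdub and Brass Mixing overlap.
That's a conflict, so the schedule is not conflict-free.

Yes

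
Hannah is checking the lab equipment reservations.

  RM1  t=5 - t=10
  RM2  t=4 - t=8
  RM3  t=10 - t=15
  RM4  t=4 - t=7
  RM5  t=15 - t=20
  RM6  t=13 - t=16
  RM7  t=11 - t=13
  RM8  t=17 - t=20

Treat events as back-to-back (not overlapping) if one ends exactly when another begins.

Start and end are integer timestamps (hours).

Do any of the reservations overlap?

Two intervals overlap when each starts before the other ends.
Sorted by start: RM2, RM4, RM1, RM3, RM7, RM6, RM5, RM8.
RM4 starts before RM2 ends → RM2 and RM4 overlap.
That's a conflict, so the schedule is not conflict-free.

Yes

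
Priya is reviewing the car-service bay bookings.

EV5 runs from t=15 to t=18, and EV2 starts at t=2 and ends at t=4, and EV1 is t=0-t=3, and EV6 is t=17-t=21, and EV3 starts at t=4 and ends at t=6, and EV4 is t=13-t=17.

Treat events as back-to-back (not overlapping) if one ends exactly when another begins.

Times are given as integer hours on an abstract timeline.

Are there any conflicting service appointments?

Yes

Sorted by start: EV1, EV2, EV3, EV4, EV5, EV6.
EV2 starts before EV1 ends → EV1 and EV2 overlap.
That's a conflict, so the schedule is not conflict-free.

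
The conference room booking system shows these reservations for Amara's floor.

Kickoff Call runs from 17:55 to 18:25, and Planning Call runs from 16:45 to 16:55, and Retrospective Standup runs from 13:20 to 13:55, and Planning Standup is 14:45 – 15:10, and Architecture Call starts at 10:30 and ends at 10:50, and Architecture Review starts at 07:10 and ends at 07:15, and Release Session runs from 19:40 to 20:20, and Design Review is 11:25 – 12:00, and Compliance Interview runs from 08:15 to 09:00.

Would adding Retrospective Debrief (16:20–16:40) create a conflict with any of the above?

No — it doesn't clash with anything

Architecture Review: ends 07:15 at or before Retrospective Debrief starts 16:20 → clear.
Compliance Interview: ends 09:00 at or before Retrospective Debrief starts 16:20 → clear.
Architecture Call: ends 10:50 at or before Retrospective Debrief starts 16:20 → clear.
Design Review: ends 12:00 at or before Retrospective Debrief starts 16:20 → clear.
Retrospective Standup: ends 13:55 at or before Retrospective Debrief starts 16:20 → clear.
Planning Standup: ends 15:10 at or before Retrospective Debrief starts 16:20 → clear.
Planning Call: starts 16:45 at or after Retrospective Debrief ends 16:40 → clear.
Kickoff Call: starts 17:55 at or after Retrospective Debrief ends 16:40 → clear.
Release Session: starts 19:40 at or after Retrospective Debrief ends 16:40 → clear.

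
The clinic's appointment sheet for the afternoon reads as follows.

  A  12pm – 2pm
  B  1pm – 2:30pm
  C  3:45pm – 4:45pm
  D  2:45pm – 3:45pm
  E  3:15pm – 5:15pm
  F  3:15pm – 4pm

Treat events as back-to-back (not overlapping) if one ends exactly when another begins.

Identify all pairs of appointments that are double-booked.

Sorted by start: A, B, D, E, F, C.
B starts before A ends → A and B overlap.
D starts after A ends; A is clear from here.
D starts after B ends; B is clear from here.
E starts before D ends → D and E overlap.
F starts before D ends → D and F overlap.
C starts exactly when D ends (back-to-back, no overlap).
F starts before E ends → E and F overlap.
C starts before E ends → E and C overlap.
C starts before F ends → F and C overlap.

A & B, C & E, C & F, D & E, D & F, E & F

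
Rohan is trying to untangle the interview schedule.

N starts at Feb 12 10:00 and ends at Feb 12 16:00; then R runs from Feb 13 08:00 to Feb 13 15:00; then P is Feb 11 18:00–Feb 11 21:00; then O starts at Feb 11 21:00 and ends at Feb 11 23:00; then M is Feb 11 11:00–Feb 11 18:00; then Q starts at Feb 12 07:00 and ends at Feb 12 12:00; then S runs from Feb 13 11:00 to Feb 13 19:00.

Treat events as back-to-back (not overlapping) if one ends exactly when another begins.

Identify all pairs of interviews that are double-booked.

Check each pair: they overlap iff neither finishes before the other starts.
Sorted by start: M, P, O, Q, N, R, S.
P starts exactly when M ends (back-to-back, no overlap) — done with M.
O starts exactly when P ends (back-to-back, no overlap) — done with P.
Q starts after O ends — done with O.
N starts before Q ends → Q and N overlap.
R starts after Q ends — done with Q.
R starts after N ends — done with N.
S starts before R ends → R and S overlap.

N & Q, R & S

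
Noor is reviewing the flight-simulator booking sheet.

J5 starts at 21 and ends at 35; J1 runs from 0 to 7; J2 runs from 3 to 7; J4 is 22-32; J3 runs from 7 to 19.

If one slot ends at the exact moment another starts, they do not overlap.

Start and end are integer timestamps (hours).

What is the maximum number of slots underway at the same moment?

Walk through starts and ends in time order (an end at T is processed before a start at T):
0 start J1 → 1
3 start J2 → 2
7 end J1 → 1
7 end J2 → 0
7 start J3 → 1
19 end J3 → 0
21 start J5 → 1
22 start J4 → 2
32 end J4 → 1
35 end J5 → 0
Peak is 2, at 3 (J1, J2).

2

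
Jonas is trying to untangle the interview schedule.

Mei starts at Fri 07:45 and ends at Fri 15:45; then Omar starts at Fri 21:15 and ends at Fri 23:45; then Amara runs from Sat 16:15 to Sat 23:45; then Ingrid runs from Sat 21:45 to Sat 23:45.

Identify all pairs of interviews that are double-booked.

Amara & Ingrid

Sorted by start: Mei, Omar, Amara, Ingrid.
Omar starts after Mei ends; Mei is clear from here.
Amara starts after Omar ends; Omar is clear from here.
Ingrid starts before Amara ends → Amara and Ingrid overlap.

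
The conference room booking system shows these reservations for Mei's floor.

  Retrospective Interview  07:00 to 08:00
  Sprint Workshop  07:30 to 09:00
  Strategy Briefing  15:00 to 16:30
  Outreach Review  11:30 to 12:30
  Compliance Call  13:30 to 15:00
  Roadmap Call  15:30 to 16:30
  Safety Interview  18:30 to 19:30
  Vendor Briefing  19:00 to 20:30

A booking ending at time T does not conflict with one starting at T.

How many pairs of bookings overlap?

3

Check each pair: they overlap iff neither finishes before the other starts.
Sorted by start: Retrospective Interview, Sprint Workshop, Outreach Review, Compliance Call, Strategy Briefing, Roadmap Call, Safety Interview, Vendor Briefing.
Sprint Workshop starts before Retrospective Interview ends → Retrospective Interview and Sprint Workshop overlap.
Outreach Review starts after Retrospective Interview ends, so Retrospective Interview has no further overlaps.
Outreach Review starts after Sprint Workshop ends, so Sprint Workshop has no further overlaps.
Compliance Call starts after Outreach Review ends, so Outreach Review has no further overlaps.
Strategy Briefing starts exactly when Compliance Call ends (back-to-back, no overlap), so Compliance Call has no further overlaps.
Roadmap Call starts before Strategy Briefing ends → Strategy Briefing and Roadmap Call overlap.
Safety Interview starts after Strategy Briefing ends, so Strategy Briefing has no further overlaps.
Safety Interview starts after Roadmap Call ends, so Roadmap Call has no further overlaps.
Vendor Briefing starts before Safety Interview ends → Safety Interview and Vendor Briefing overlap.
Overlapping pairs: Retrospective Interview & Sprint Workshop, Roadmap Call & Strategy Briefing, Safety Interview & Vendor Briefing — 3 in total.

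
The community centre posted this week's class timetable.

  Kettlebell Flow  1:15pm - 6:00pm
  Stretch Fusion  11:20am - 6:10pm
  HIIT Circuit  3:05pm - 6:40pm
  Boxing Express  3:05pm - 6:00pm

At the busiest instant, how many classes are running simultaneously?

Walk through starts and ends in time order (an end at T is processed before a start at T):
11:20am start Stretch Fusion → 1
1:15pm start Kettlebell Flow → 2
3:05pm start Boxing Express → 3
3:05pm start HIIT Circuit → 4
6:00pm end Boxing Express → 3
6:00pm end Kettlebell Flow → 2
6:10pm end Stretch Fusion → 1
6:40pm end HIIT Circuit → 0
Peak is 4, at 3:05pm (Boxing Express, HIIT Circuit, Kettlebell Flow, Stretch Fusion).

4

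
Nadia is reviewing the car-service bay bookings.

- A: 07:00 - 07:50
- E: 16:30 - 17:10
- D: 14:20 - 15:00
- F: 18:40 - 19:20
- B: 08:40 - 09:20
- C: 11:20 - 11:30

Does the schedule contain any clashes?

Check each pair: they overlap iff neither finishes before the other starts.
Sorted by start: A, B, C, D, E, F.
B starts after A ends, so nothing later overlaps A either.
C starts after B ends, so nothing later overlaps B either.
D starts after C ends, so nothing later overlaps C either.
E starts after D ends, so nothing later overlaps D either.
F starts after E ends.
Every pair is clear; the schedule has no overlaps.

No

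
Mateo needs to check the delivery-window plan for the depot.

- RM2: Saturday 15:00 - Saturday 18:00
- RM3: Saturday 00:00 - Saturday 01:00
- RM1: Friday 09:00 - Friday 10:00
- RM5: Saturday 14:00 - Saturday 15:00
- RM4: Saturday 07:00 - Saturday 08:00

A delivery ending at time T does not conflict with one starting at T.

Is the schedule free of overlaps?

Yes

Sorted by start: RM1, RM3, RM4, RM5, RM2.
RM3 starts after RM1 ends, so RM1 has no further overlaps.
RM4 starts after RM3 ends, so RM3 has no further overlaps.
RM5 starts after RM4 ends, so RM4 has no further overlaps.
RM2 starts exactly when RM5 ends (back-to-back, no overlap).
Every pair is clear; the schedule has no overlaps.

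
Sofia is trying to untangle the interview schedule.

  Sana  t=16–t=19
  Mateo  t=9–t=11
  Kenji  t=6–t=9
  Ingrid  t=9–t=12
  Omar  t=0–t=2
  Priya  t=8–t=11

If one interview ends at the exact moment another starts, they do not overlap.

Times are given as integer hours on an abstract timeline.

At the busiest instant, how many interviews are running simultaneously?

Sweep the timeline, counting +1 at each start and −1 at each end (ends before starts at a tie):
t=0 start Omar → 1
t=2 end Omar → 0
t=6 start Kenji → 1
t=8 start Priya → 2
t=9 end Kenji → 1
t=9 start Ingrid → 2
t=9 start Mateo → 3
t=11 end Mateo → 2
t=11 end Priya → 1
t=12 end Ingrid → 0
t=16 start Sana → 1
t=19 end Sana → 0
Peak is 3, at t=9 (Ingrid, Mateo, Priya).

3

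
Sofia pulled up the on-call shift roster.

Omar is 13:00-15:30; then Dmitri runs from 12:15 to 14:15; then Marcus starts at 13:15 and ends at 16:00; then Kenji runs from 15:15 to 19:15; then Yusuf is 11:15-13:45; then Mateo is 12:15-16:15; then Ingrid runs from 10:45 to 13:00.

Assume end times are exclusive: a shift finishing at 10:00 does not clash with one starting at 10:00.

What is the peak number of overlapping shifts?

Sort all start/end points and keep a running count:
10:45 start Ingrid → 1
11:15 start Yusuf → 2
12:15 start Dmitri → 3
12:15 start Mateo → 4
13:00 end Ingrid → 3
13:00 start Omar → 4
13:15 start Marcus → 5
13:45 end Yusuf → 4
14:15 end Dmitri → 3
15:15 start Kenji → 4
15:30 end Omar → 3
16:00 end Marcus → 2
16:15 end Mateo → 1
19:15 end Kenji → 0
Peak is 5, at 13:15 (Dmitri, Marcus, Mateo, Omar, Yusuf).

5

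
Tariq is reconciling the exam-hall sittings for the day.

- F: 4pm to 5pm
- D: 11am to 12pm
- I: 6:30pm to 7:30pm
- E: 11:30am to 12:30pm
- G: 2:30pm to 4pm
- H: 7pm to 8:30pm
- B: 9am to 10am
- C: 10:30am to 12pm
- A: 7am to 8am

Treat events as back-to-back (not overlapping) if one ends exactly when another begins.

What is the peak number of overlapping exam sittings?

Sort all start/end points and keep a running count:
7am start A → 1
8am end A → 0
9am start B → 1
10am end B → 0
10:30am start C → 1
11am start D → 2
11:30am start E → 3
12pm end C → 2
12pm end D → 1
12:30pm end E → 0
2:30pm start G → 1
4pm end G → 0
4pm start F → 1
5pm end F → 0
6:30pm start I → 1
7pm start H → 2
7:30pm end I → 1
8:30pm end H → 0
Peak is 3, at 11:30am (C, D, E).

3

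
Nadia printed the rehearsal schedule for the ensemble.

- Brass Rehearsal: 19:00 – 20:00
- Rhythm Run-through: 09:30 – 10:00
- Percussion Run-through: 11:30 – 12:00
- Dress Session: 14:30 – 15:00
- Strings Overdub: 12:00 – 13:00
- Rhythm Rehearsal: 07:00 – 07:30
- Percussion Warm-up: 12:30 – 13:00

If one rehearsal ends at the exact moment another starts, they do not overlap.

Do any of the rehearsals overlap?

Yes

Sorted by start: Rhythm Rehearsal, Rhythm Run-through, Percussion Run-through, Strings Overdub, Percussion Warm-up, Dress Session, Brass Rehearsal.
Rhythm Run-through starts after Rhythm Rehearsal ends, so Rhythm Rehearsal has no further overlaps.
Percussion Run-through starts after Rhythm Run-through ends, so Rhythm Run-through has no further overlaps.
Strings Overdub starts exactly when Percussion Run-through ends (back-to-back, no overlap), so Percussion Run-through has no further overlaps.
Percussion Warm-up starts before Strings Overdub ends → Strings Overdub and Percussion Warm-up overlap.
That's a conflict, so the schedule is not conflict-free.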